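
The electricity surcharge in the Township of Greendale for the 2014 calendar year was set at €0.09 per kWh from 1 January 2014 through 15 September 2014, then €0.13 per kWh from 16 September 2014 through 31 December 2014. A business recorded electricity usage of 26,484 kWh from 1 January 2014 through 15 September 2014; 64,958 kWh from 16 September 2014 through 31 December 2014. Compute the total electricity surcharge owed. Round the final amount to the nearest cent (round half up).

1 January – 15 September 2014: 26,484 kWh at €0.09/kWh → €2,383.56
16 September – 31 December 2014: 64,958 kWh at €0.13/kWh → €8,444.54

€10,828.10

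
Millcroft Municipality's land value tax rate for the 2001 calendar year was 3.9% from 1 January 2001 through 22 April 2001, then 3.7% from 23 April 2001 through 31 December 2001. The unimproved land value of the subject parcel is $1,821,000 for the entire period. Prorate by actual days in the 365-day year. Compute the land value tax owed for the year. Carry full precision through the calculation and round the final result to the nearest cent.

$68,494.55

1 January – 22 April 2001: 112 days at 3.9% → $1,821,000 × 3.9% × 112/365 = $21,792.1315
23 April – 31 December 2001: 253 days at 3.7% → $1,821,000 × 3.7% × 253/365 = $46,702.4137
Total = $68,494.5452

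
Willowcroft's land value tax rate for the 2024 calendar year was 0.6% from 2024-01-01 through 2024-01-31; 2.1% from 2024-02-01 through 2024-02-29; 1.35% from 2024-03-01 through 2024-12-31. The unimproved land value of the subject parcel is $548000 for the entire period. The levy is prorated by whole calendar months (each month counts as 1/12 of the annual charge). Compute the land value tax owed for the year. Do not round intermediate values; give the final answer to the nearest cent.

2024-01-01 to 2024-01-31: 1 month at 0.6% → $548000 × 0.6% × 1/12 = $274.0000
2024-02-01 to 2024-02-29: 1 month at 2.1% → $548000 × 2.1% × 1/12 = $959.0000
2024-03-01 to 2024-12-31: 10 months at 1.35% → $548000 × 1.35% × 10/12 = $6165.0000
Total = $7398.0000

$7398.00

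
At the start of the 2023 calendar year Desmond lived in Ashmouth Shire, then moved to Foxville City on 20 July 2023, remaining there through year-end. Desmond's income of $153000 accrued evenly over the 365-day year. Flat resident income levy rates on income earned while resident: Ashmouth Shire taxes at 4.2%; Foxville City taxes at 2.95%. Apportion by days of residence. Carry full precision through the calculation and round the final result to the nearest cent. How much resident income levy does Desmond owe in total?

Ashmouth Shire, 1 January – 19 July 2023: 200 days → $153000 × 4.2% × 200/365 = $3521.0959
Foxville City, 20 July – 31 December 2023: 165 days → $153000 × 2.95% × 165/365 = $2040.3493
Total = $5561.4452

$5561.45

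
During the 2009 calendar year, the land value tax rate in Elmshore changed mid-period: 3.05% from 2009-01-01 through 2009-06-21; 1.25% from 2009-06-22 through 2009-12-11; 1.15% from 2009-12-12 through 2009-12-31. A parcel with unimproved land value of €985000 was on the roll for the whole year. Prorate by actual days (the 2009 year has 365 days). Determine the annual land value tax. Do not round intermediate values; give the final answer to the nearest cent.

2009-01-01 to 2009-06-21: 172 days at 3.05% → €985000 × 3.05% × 172/365 = €14157.0137
2009-06-22 to 2009-12-11: 173 days at 1.25% → €985000 × 1.25% × 173/365 = €5835.7877
2009-12-12 to 2009-12-31: 20 days at 1.15% → €985000 × 1.15% × 20/365 = €620.6849
Total = €20613.4863

€20613.49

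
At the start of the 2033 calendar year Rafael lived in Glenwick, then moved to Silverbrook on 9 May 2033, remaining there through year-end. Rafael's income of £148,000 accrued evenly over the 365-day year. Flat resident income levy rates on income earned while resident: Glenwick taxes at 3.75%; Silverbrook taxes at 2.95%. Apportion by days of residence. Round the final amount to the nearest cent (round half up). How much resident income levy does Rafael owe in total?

Glenwick, 1 January – 8 May 2033: 128 days → £148,000 × 3.75% × 128/365 = £1,946.3014
Silverbrook, 9 May – 31 December 2033: 237 days → £148,000 × 2.95% × 237/365 = £2,834.9096
Total = £4,781.2110

£4,781.21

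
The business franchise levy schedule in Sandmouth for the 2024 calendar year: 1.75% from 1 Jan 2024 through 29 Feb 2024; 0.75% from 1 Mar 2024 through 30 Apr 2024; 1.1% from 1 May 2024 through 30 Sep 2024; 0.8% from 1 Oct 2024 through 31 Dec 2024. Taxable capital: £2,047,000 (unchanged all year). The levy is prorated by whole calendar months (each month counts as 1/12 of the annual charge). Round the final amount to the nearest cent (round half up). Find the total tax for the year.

£22,005.25

1 Jan – 29 Feb 2024: 2 months at 1.75% → £2,047,000 × 1.75% × 2/12 = £5,970.4167
1 Mar – 30 Apr 2024: 2 months at 0.75% → £2,047,000 × 0.75% × 2/12 = £2,558.7500
1 May – 30 Sep 2024: 5 months at 1.1% → £2,047,000 × 1.1% × 5/12 = £9,382.0833
1 Oct – 31 Dec 2024: 3 months at 0.8% → £2,047,000 × 0.8% × 3/12 = £4,094.0000
Total = £22,005.2500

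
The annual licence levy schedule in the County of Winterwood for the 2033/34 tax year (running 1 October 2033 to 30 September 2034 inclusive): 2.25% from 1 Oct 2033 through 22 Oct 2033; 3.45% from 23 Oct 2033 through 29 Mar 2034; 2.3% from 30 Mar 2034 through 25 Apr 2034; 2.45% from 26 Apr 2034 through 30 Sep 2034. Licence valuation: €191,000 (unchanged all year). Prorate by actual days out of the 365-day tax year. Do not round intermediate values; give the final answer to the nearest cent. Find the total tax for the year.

1 Oct – 22 Oct 2033: 22 days at 2.25% → €191,000 × 2.25% × 22/365 = €259.0274
23 Oct 2033 – 29 Mar 2034: 158 days at 3.45% → €191,000 × 3.45% × 158/365 = €2,852.4411
30 Mar – 25 Apr 2034: 27 days at 2.3% → €191,000 × 2.3% × 27/365 = €324.9616
26 Apr – 30 Sep 2034: 158 days at 2.45% → €191,000 × 2.45% × 158/365 = €2,025.6466
Total = €5,462.0767

€5,462.08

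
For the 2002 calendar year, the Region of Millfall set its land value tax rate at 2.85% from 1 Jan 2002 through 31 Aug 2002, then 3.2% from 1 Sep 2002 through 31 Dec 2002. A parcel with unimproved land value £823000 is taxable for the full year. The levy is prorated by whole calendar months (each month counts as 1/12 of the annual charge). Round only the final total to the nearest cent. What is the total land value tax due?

1 Jan – 31 Aug 2002: 8 months at 2.85% → £823000 × 2.85% × 8/12 = £15637.0000
1 Sep – 31 Dec 2002: 4 months at 3.2% → £823000 × 3.2% × 4/12 = £8778.6667
Total = £24415.6667

£24415.67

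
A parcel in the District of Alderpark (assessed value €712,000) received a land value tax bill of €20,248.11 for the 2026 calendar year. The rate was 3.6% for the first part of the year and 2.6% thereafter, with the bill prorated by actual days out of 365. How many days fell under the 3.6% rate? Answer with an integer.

89 days

Let d = days at the first rate; then 365 − d days at the second rate.
€712,000 × [3.6%·d + 2.6%·(365−d)] / 365 = €20,248.11
Solving gives d = 89, so the new rate took effect on March 31, 2026.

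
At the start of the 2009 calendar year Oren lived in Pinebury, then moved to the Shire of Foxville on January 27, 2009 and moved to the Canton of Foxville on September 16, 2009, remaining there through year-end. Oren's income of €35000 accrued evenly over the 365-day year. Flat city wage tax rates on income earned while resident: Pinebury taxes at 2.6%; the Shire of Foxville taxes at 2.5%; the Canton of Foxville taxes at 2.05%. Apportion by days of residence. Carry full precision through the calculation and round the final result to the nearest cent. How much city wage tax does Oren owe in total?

Pinebury, January 1 – January 26, 2009: 26 days → €35000 × 2.6% × 26/365 = €64.8219
The Shire of Foxville, January 27 – September 15, 2009: 232 days → €35000 × 2.5% × 232/365 = €556.1644
The Canton of Foxville, September 16 – December 31, 2009: 107 days → €35000 × 2.05% × 107/365 = €210.3356
Total = €831.3219

€831.32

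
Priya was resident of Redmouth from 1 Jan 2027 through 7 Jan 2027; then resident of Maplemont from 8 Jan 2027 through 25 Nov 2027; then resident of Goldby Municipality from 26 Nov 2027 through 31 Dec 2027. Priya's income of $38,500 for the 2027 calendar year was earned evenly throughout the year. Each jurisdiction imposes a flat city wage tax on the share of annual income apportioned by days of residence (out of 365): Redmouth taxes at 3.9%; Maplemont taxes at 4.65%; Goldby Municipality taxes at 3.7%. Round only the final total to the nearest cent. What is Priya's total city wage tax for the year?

$1,748.64

Redmouth, 1 Jan – 7 Jan 2027: 7 days → $38,500 × 3.9% × 7/365 = $28.7959
Maplemont, 8 Jan – 25 Nov 2027: 322 days → $38,500 × 4.65% × 322/365 = $1,579.3438
Goldby Municipality, 26 Nov – 31 Dec 2027: 36 days → $38,500 × 3.7% × 36/365 = $140.4986
Total = $1,748.6384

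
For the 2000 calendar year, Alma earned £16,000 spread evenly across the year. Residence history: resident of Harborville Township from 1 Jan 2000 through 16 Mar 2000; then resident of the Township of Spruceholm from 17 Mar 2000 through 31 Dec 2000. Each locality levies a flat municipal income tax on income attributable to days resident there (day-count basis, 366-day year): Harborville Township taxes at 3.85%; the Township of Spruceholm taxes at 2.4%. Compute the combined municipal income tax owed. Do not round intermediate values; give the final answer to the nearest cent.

£432.17

Harborville Township, 1 Jan – 16 Mar 2000: 76 days → £16,000 × 3.85% × 76/366 = £127.9126
The Township of Spruceholm, 17 Mar – 31 Dec 2000: 290 days → £16,000 × 2.4% × 290/366 = £304.2623
Total = £432.1749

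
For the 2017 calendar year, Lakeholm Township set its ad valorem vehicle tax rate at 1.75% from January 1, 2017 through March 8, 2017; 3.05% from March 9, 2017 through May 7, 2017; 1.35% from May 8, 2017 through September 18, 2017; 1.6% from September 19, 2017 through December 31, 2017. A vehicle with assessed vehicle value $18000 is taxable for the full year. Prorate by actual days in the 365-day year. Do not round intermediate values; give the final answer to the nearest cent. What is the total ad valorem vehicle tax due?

$319.34

January 1 – March 8, 2017: 67 days at 1.75% → $18000 × 1.75% × 67/365 = $57.8219
March 9 – May 7, 2017: 60 days at 3.05% → $18000 × 3.05% × 60/365 = $90.2466
May 8 – September 18, 2017: 134 days at 1.35% → $18000 × 1.35% × 134/365 = $89.2110
September 19 – December 31, 2017: 104 days at 1.6% → $18000 × 1.6% × 104/365 = $82.0603
Total = $319.3397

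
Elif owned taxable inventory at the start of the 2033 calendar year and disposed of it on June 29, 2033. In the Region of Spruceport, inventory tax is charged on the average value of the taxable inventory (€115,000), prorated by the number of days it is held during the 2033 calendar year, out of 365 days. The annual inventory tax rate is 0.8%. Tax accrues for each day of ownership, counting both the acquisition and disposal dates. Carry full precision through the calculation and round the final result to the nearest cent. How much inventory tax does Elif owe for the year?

€453.70

Days held (January 1 – June 29, 2033): 180 out of 365
Tax = €115,000 × 0.8% × 180/365 = €453.6986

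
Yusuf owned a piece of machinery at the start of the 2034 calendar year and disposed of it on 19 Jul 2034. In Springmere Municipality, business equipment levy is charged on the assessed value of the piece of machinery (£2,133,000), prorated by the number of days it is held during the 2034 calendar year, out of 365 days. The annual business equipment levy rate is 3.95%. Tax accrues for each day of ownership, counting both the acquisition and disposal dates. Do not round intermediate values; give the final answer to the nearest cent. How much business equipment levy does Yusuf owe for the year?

£46,166.30

Days held (1 Jan – 19 Jul 2034): 200 out of 365
Tax = £2,133,000 × 3.95% × 200/365 = £46,166.3014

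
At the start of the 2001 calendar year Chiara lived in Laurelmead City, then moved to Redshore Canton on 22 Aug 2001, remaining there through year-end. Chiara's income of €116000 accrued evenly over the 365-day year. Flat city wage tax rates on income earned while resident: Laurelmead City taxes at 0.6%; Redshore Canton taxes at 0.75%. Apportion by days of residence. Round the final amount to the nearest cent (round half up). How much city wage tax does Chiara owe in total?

€758.93

Laurelmead City, 1 Jan – 21 Aug 2001: 233 days → €116000 × 0.6% × 233/365 = €444.2959
Redshore Canton, 22 Aug – 31 Dec 2001: 132 days → €116000 × 0.75% × 132/365 = €314.6301
Total = €758.9260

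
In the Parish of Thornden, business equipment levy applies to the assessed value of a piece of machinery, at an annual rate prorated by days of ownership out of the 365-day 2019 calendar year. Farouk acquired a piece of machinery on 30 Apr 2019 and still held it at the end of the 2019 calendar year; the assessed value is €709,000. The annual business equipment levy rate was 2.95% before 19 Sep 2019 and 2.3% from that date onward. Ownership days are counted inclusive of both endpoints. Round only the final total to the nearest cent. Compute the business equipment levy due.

30 Apr – 18 Sep 2019: 142 days at 2.95% → €709,000 × 2.95% × 142/365 = €8,136.9890
19 Sep – 31 Dec 2019: 104 days at 2.3% → €709,000 × 2.3% × 104/365 = €4,646.3781
Total = €12,783.3671

€12,783.37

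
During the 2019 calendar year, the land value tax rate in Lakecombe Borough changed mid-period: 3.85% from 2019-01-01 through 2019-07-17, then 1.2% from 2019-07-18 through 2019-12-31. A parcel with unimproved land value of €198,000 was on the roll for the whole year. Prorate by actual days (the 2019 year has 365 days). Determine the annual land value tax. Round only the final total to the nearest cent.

2019-01-01 to 2019-07-17: 198 days at 3.85% → €198,000 × 3.85% × 198/365 = €4,135.2164
2019-07-18 to 2019-12-31: 167 days at 1.2% → €198,000 × 1.2% × 167/365 = €1,087.1014
Total = €5,222.3178

€5,222.32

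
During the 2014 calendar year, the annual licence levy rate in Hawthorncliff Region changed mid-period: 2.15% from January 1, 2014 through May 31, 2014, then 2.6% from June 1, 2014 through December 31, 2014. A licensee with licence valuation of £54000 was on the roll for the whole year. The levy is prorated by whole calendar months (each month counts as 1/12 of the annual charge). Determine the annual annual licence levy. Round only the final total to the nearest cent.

January 1 – May 31, 2014: 5 months at 2.15% → £54000 × 2.15% × 5/12 = £483.7500
June 1 – December 31, 2014: 7 months at 2.6% → £54000 × 2.6% × 7/12 = £819.0000
Total = £1302.7500

£1302.75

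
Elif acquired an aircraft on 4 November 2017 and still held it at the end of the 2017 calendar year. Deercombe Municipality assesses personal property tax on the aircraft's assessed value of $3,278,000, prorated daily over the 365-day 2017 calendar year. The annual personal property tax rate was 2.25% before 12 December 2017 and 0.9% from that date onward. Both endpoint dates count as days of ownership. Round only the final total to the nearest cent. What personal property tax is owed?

$9,295.15

4 November – 11 December 2017: 38 days at 2.25% → $3,278,000 × 2.25% × 38/365 = $7,678.6027
12 December – 31 December 2017: 20 days at 0.9% → $3,278,000 × 0.9% × 20/365 = $1,616.5479
Total = $9,295.1507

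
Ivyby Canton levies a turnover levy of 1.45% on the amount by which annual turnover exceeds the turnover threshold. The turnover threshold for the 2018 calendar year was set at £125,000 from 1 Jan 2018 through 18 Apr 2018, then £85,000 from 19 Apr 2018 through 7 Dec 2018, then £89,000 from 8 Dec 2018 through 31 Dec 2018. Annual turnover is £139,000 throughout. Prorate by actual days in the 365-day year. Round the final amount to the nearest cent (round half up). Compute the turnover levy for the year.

£607.57

1 Jan – 18 Apr 2018: 108 days, exemption £125,000 → (£139,000 − £125,000) × 1.45% × 108/365 = £60.0658
19 Apr – 7 Dec 2018: 233 days, exemption £85,000 → (£139,000 − £85,000) × 1.45% × 233/365 = £499.8329
8 Dec – 31 Dec 2018: 24 days, exemption £89,000 → (£139,000 − £89,000) × 1.45% × 24/365 = £47.6712
Total = £607.5699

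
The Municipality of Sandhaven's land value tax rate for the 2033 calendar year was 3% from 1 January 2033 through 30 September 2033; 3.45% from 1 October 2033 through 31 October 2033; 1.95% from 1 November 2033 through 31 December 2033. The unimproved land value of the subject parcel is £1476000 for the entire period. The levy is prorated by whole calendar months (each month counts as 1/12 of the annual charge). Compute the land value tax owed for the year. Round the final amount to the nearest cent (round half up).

£42250.50

1 January – 30 September 2033: 9 months at 3% → £1476000 × 3% × 9/12 = £33210.0000
1 October – 31 October 2033: 1 month at 3.45% → £1476000 × 3.45% × 1/12 = £4243.5000
1 November – 31 December 2033: 2 months at 1.95% → £1476000 × 1.95% × 2/12 = £4797.0000
Total = £42250.5000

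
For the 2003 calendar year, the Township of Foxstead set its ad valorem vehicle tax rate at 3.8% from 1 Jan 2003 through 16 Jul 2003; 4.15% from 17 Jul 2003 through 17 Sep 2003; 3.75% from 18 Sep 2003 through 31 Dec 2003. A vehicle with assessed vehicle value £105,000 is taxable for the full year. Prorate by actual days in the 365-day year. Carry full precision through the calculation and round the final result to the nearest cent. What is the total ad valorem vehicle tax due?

£4,038.33

1 Jan – 16 Jul 2003: 197 days at 3.8% → £105,000 × 3.8% × 197/365 = £2,153.5068
17 Jul – 17 Sep 2003: 63 days at 4.15% → £105,000 × 4.15% × 63/365 = £752.1164
18 Sep – 31 Dec 2003: 105 days at 3.75% → £105,000 × 3.75% × 105/365 = £1,132.7055
Total = £4,038.3288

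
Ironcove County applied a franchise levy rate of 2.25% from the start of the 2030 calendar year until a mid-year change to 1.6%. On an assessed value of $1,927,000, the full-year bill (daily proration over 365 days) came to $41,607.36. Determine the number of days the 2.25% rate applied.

Let d = days at the first rate; then 365 − d days at the second rate.
$1,927,000 × [2.25%·d + 1.6%·(365−d)] / 365 = $41,607.36
Solving gives d = 314, so the new rate took effect on November 11, 2030.

314 days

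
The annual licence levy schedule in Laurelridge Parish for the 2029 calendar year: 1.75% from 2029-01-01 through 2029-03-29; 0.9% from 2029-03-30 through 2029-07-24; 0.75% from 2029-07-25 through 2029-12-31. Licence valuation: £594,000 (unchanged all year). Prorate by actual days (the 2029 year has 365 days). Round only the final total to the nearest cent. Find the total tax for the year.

£6,172.72

2029-01-01 to 2029-03-29: 88 days at 1.75% → £594,000 × 1.75% × 88/365 = £2,506.1918
2029-03-30 to 2029-07-24: 117 days at 0.9% → £594,000 × 0.9% × 117/365 = £1,713.6493
2029-07-25 to 2029-12-31: 160 days at 0.75% → £594,000 × 0.75% × 160/365 = £1,952.8767
Total = £6,172.7178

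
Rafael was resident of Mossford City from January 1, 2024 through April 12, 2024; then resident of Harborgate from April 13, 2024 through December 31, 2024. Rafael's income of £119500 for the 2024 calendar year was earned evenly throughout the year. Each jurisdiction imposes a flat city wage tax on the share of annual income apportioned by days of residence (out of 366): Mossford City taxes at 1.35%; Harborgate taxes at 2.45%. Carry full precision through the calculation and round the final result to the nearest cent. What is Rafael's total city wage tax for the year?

Mossford City, January 1 – April 12, 2024: 103 days → £119500 × 1.35% × 103/366 = £454.0020
Harborgate, April 13 – December 31, 2024: 263 days → £119500 × 2.45% × 263/366 = £2103.8204
Total = £2557.8224

£2557.82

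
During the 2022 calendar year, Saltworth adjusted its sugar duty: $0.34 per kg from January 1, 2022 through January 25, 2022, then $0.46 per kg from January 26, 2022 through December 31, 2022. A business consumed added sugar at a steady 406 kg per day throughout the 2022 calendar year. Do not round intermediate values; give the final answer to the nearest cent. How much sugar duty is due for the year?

$66,949.40

January 1 – January 25, 2022: 25 days × 406 kg/day = 10,150 kg at $0.34/kg → $3,451.00
January 26 – December 31, 2022: 340 days × 406 kg/day = 138,040 kg at $0.46/kg → $63,498.40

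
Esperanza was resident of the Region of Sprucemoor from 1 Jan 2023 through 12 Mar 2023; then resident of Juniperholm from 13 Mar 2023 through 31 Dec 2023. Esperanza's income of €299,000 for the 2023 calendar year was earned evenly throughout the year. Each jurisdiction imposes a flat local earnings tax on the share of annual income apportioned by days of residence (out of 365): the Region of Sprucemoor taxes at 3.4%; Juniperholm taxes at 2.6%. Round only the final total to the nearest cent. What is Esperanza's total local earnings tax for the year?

€8,239.29

The Region of Sprucemoor, 1 Jan – 12 Mar 2023: 71 days → €299,000 × 3.4% × 71/365 = €1,977.4959
Juniperholm, 13 Mar – 31 Dec 2023: 294 days → €299,000 × 2.6% × 294/365 = €6,261.7973
Total = €8,239.2932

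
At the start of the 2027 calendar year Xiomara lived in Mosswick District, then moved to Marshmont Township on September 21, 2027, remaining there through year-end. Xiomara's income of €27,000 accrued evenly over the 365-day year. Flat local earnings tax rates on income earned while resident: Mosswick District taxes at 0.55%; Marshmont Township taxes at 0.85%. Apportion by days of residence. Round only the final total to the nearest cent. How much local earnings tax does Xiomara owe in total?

Mosswick District, January 1 – September 20, 2027: 263 days → €27,000 × 0.55% × 263/365 = €107.0014
Marshmont Township, September 21 – December 31, 2027: 102 days → €27,000 × 0.85% × 102/365 = €64.1342
Total = €171.1356

€171.14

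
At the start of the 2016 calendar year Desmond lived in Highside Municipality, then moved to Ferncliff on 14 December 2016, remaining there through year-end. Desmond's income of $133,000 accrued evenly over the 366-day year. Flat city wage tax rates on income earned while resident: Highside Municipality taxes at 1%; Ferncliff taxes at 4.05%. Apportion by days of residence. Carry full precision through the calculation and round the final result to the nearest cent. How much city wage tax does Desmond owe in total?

Highside Municipality, 1 January – 13 December 2016: 348 days → $133,000 × 1% × 348/366 = $1,264.5902
Ferncliff, 14 December – 31 December 2016: 18 days → $133,000 × 4.05% × 18/366 = $264.9098
Total = $1,529.5000

$1,529.50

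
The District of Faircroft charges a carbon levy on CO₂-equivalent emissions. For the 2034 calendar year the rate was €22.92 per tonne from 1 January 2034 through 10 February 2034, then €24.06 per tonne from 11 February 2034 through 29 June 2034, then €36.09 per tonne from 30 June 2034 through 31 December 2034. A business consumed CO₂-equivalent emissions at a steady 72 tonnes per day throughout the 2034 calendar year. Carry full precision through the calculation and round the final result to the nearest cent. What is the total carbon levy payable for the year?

€789171.12

1 January – 10 February 2034: 41 days × 72 tonnes/day = 2,952 tonnes at €22.92/tonne → €67659.84
11 February – 29 June 2034: 139 days × 72 tonnes/day = 10,008 tonnes at €24.06/tonne → €240792.48
30 June – 31 December 2034: 185 days × 72 tonnes/day = 13,320 tonnes at €36.09/tonne → €480718.80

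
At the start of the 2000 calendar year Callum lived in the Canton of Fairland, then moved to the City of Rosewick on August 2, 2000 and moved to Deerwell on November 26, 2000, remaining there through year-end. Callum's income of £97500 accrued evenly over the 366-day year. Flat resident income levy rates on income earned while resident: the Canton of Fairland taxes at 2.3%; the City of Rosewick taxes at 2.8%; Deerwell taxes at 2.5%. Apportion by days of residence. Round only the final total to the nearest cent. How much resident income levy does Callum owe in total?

£2416.19

The Canton of Fairland, January 1 – August 1, 2000: 214 days → £97500 × 2.3% × 214/366 = £1311.1885
The City of Rosewick, August 2 – November 25, 2000: 116 days → £97500 × 2.8% × 116/366 = £865.2459
Deerwell, November 26 – December 31, 2000: 36 days → £97500 × 2.5% × 36/366 = £239.7541
Total = £2416.1885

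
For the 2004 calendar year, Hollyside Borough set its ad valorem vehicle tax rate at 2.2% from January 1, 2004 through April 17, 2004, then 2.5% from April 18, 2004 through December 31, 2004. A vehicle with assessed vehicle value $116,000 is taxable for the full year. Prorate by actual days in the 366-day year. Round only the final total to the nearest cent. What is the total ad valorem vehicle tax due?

January 1 – April 17, 2004: 108 days at 2.2% → $116,000 × 2.2% × 108/366 = $753.0492
April 18 – December 31, 2004: 258 days at 2.5% → $116,000 × 2.5% × 258/366 = $2,044.2623
Total = $2,797.3115

$2,797.31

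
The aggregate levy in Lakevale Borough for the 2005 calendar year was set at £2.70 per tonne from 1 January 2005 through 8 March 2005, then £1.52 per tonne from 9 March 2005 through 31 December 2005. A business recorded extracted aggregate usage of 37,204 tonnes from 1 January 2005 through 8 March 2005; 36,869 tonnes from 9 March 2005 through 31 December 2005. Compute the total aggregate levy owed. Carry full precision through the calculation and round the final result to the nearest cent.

1 January – 8 March 2005: 37,204 tonnes at £2.70/tonne → £100,450.80
9 March – 31 December 2005: 36,869 tonnes at £1.52/tonne → £56,040.88

£156,491.68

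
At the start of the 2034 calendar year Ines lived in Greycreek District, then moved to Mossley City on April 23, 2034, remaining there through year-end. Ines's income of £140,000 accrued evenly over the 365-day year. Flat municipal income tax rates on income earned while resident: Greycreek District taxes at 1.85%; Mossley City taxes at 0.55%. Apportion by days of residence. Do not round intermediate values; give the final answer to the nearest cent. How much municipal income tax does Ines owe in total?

£1,328.47

Greycreek District, January 1 – April 22, 2034: 112 days → £140,000 × 1.85% × 112/365 = £794.7397
Mossley City, April 23 – December 31, 2034: 253 days → £140,000 × 0.55% × 253/365 = £533.7260
Total = £1,328.4658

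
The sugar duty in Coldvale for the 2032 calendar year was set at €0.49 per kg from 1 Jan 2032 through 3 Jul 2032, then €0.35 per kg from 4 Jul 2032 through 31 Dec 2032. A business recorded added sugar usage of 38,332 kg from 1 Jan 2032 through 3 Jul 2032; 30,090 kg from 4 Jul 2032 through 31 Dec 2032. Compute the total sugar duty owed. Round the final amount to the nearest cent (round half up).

€29314.18

1 Jan – 3 Jul 2032: 38,332 kg at €0.49/kg → €18782.68
4 Jul – 31 Dec 2032: 30,090 kg at €0.35/kg → €10531.50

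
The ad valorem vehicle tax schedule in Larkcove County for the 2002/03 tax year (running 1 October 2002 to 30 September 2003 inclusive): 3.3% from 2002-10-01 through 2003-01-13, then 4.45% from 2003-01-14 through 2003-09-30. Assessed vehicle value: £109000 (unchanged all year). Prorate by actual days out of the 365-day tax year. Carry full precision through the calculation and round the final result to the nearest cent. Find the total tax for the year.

£4489.90

2002-10-01 to 2003-01-13: 105 days at 3.3% → £109000 × 3.3% × 105/365 = £1034.7534
2003-01-14 to 2003-09-30: 260 days at 4.45% → £109000 × 4.45% × 260/365 = £3455.1507
Total = £4489.9041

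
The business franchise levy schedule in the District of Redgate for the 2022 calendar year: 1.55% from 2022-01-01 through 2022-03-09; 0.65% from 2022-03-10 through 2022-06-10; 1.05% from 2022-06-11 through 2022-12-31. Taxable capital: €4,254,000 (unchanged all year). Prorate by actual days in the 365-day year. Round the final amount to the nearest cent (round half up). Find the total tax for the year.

€44,294.05

2022-01-01 to 2022-03-09: 68 days at 1.55% → €4,254,000 × 1.55% × 68/365 = €12,284.1534
2022-03-10 to 2022-06-10: 93 days at 0.65% → €4,254,000 × 0.65% × 93/365 = €7,045.3233
2022-06-11 to 2022-12-31: 204 days at 1.05% → €4,254,000 × 1.05% × 204/365 = €24,964.5699
Total = €44,294.0466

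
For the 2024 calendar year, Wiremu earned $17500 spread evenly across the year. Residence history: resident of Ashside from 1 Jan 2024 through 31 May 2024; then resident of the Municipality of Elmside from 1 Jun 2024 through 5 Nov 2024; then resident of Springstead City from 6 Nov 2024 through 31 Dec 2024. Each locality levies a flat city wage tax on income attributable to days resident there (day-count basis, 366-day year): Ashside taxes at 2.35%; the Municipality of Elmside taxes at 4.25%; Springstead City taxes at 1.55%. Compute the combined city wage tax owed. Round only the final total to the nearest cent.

Ashside, 1 Jan – 31 May 2024: 152 days → $17500 × 2.35% × 152/366 = $170.7923
The Municipality of Elmside, 1 Jun – 5 Nov 2024: 158 days → $17500 × 4.25% × 158/366 = $321.0724
Springstead City, 6 Nov – 31 Dec 2024: 56 days → $17500 × 1.55% × 56/366 = $41.5027
Total = $533.3675

$533.37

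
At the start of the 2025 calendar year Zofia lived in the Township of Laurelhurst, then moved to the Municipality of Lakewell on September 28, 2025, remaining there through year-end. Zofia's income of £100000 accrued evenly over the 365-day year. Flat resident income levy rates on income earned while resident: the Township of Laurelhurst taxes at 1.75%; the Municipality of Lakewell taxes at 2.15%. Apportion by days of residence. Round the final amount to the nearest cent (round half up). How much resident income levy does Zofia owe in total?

The Township of Laurelhurst, January 1 – September 27, 2025: 270 days → £100000 × 1.75% × 270/365 = £1294.5205
The Municipality of Lakewell, September 28 – December 31, 2025: 95 days → £100000 × 2.15% × 95/365 = £559.5890
Total = £1854.1096

£1854.11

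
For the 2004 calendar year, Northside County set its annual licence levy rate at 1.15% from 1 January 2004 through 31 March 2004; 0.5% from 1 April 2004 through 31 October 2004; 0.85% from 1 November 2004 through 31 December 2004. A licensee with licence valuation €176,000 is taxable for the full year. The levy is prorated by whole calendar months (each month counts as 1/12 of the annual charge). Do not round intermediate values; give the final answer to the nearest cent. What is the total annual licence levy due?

€1,268.67

1 January – 31 March 2004: 3 months at 1.15% → €176,000 × 1.15% × 3/12 = €506.0000
1 April – 31 October 2004: 7 months at 0.5% → €176,000 × 0.5% × 7/12 = €513.3333
1 November – 31 December 2004: 2 months at 0.85% → €176,000 × 0.85% × 2/12 = €249.3333
Total = €1,268.6667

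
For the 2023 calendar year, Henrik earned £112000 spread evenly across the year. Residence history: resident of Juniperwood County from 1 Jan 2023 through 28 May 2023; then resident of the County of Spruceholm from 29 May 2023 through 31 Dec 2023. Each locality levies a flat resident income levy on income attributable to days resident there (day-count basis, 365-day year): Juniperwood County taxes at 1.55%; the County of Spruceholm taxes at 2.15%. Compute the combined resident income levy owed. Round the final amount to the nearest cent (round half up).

Juniperwood County, 1 Jan – 28 May 2023: 148 days → £112000 × 1.55% × 148/365 = £703.9123
The County of Spruceholm, 29 May – 31 Dec 2023: 217 days → £112000 × 2.15% × 217/365 = £1431.6055
Total = £2135.5178

£2135.52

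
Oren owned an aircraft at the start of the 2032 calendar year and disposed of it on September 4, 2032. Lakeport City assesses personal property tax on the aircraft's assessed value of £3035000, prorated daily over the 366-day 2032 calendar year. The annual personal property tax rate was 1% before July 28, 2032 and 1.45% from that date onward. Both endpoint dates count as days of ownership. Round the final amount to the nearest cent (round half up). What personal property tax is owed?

£22020.33

January 1 – July 27, 2032: 209 days at 1% → £3035000 × 1% × 209/366 = £17331.0109
July 28 – September 4, 2032: 39 days at 1.45% → £3035000 × 1.45% × 39/366 = £4689.3238
Total = £22020.3347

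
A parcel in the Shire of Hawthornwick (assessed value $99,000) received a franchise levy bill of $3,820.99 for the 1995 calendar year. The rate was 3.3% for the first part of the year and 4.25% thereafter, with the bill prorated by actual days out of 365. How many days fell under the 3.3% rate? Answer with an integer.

150 days

Let d = days at the first rate; then 365 − d days at the second rate.
$99,000 × [3.3%·d + 4.25%·(365−d)] / 365 = $3,820.99
Solving gives d = 150, so the new rate took effect on May 31, 1995.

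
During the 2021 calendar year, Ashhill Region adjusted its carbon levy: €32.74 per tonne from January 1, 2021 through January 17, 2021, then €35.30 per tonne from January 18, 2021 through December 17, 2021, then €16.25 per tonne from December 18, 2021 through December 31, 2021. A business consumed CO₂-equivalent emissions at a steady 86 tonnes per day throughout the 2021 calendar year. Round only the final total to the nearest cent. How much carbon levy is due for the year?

January 1 – January 17, 2021: 17 days × 86 tonnes/day = 1,462 tonnes at €32.74/tonne → €47,865.88
January 18 – December 17, 2021: 334 days × 86 tonnes/day = 28,724 tonnes at €35.30/tonne → €1,013,957.20
December 18 – December 31, 2021: 14 days × 86 tonnes/day = 1,204 tonnes at €16.25/tonne → €19,565.00

€1,081,388.08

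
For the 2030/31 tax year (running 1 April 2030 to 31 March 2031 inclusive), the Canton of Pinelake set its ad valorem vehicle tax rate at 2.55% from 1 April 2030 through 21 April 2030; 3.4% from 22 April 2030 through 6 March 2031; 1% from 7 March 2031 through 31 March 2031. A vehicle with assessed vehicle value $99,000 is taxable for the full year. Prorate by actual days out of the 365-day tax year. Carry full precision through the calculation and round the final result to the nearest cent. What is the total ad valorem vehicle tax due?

$3,154.85

1 April – 21 April 2030: 21 days at 2.55% → $99,000 × 2.55% × 21/365 = $145.2452
22 April 2030 – 6 March 2031: 319 days at 3.4% → $99,000 × 3.4% × 319/365 = $2,941.7918
7 March – 31 March 2031: 25 days at 1% → $99,000 × 1% × 25/365 = $67.8082
Total = $3,154.8452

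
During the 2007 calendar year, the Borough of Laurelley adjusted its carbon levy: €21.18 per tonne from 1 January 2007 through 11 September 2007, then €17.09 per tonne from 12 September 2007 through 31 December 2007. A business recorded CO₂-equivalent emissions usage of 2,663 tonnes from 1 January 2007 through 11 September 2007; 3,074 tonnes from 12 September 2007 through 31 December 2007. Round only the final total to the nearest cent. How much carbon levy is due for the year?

1 January – 11 September 2007: 2,663 tonnes at €21.18/tonne → €56,402.34
12 September – 31 December 2007: 3,074 tonnes at €17.09/tonne → €52,534.66

€108,937.00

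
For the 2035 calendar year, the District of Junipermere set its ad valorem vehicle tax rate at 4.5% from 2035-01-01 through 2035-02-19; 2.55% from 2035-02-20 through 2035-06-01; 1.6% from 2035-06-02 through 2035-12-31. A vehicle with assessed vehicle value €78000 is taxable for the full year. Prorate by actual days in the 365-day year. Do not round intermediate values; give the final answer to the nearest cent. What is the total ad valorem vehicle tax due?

2035-01-01 to 2035-02-19: 50 days at 4.5% → €78000 × 4.5% × 50/365 = €480.8219
2035-02-20 to 2035-06-01: 102 days at 2.55% → €78000 × 2.55% × 102/365 = €555.8301
2035-06-02 to 2035-12-31: 213 days at 1.6% → €78000 × 1.6% × 213/365 = €728.2849
Total = €1764.9370

€1764.94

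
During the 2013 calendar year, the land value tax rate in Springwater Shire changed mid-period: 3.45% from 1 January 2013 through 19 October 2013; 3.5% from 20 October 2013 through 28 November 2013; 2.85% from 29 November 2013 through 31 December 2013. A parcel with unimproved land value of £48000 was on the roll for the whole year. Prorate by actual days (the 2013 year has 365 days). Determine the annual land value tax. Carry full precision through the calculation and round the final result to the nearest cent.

£1632.59

1 January – 19 October 2013: 292 days at 3.45% → £48000 × 3.45% × 292/365 = £1324.8000
20 October – 28 November 2013: 40 days at 3.5% → £48000 × 3.5% × 40/365 = £184.1096
29 November – 31 December 2013: 33 days at 2.85% → £48000 × 2.85% × 33/365 = £123.6822
Total = £1632.5918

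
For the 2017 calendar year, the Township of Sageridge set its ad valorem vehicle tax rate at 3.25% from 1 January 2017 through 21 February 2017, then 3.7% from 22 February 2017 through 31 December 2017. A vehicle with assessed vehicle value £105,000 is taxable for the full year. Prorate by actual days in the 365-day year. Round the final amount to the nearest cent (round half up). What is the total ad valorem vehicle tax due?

1 January – 21 February 2017: 52 days at 3.25% → £105,000 × 3.25% × 52/365 = £486.1644
22 February – 31 December 2017: 313 days at 3.7% → £105,000 × 3.7% × 313/365 = £3,331.5205
Total = £3,817.6849

£3,817.68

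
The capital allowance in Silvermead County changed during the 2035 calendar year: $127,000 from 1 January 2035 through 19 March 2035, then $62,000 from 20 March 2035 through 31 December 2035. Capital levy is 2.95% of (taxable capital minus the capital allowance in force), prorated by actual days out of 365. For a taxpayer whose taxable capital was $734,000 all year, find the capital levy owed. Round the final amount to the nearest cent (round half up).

$19,414.23

1 January – 19 March 2035: 78 days, exemption $127,000 → ($734,000 − $127,000) × 2.95% × 78/365 = $3,826.5945
20 March – 31 December 2035: 287 days, exemption $62,000 → ($734,000 − $62,000) × 2.95% × 287/365 = $15,587.6384
Total = $19,414.2329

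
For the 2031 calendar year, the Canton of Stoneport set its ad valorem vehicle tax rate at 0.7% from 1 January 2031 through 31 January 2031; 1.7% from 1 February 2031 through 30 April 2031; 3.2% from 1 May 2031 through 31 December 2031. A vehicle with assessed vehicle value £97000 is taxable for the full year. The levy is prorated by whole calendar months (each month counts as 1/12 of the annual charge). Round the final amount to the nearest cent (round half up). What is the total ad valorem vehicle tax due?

£2538.17

1 January – 31 January 2031: 1 month at 0.7% → £97000 × 0.7% × 1/12 = £56.5833
1 February – 30 April 2031: 3 months at 1.7% → £97000 × 1.7% × 3/12 = £412.2500
1 May – 31 December 2031: 8 months at 3.2% → £97000 × 3.2% × 8/12 = £2069.3333
Total = £2538.1667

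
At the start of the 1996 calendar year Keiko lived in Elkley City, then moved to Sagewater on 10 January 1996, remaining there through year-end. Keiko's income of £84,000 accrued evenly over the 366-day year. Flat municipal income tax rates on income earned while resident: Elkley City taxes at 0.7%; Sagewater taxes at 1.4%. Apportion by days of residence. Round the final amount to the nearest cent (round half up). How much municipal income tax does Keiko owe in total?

£1,161.54

Elkley City, 1 January – 9 January 1996: 9 days → £84,000 × 0.7% × 9/366 = £14.4590
Sagewater, 10 January – 31 December 1996: 357 days → £84,000 × 1.4% × 357/366 = £1,147.0820
Total = £1,161.5410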